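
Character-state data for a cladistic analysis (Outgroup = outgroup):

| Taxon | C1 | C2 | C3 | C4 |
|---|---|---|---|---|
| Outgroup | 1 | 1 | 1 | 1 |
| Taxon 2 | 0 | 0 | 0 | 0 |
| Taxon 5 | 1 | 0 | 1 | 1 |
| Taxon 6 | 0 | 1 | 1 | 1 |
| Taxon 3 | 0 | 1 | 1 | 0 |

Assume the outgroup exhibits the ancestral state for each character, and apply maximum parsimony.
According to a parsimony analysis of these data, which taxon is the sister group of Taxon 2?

The outgroup has state '1' for every character, so '0' is the derived state throughout.
C1 (derived state '0') is shared by Taxon 2, Taxon 3, and Taxon 6 — a synapomorphy uniting that clade.
C2 (state '0') occurs in Taxon 2 and Taxon 5 but conflicts with the nesting implied by the other characters — most parsimoniously interpreted as homoplasy.
C3: derived state '0' in Taxon 2 only — an autapomorphy, so it tells us nothing about relationships among taxa.
Only Taxon 2 and Taxon 3 show the derived state '0' for C4, supporting them as a clade.
Most parsimonious ingroup topology: (((Taxon 2,Taxon 3),Taxon 6),Taxon 5).
Taxon 2 and Taxon 3 form a cherry on this tree, so they are sister taxa.

Taxon 3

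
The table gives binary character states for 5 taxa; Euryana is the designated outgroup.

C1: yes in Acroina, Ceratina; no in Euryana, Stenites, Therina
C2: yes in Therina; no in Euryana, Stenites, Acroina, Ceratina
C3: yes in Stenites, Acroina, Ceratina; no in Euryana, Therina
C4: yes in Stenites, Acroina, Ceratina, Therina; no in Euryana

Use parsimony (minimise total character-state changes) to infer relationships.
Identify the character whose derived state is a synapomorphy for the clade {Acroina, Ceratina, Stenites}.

C3

The outgroup has state 'no' for every character, so 'yes' is the derived state throughout.
Only Acroina and Ceratina show the derived state 'yes' for C1, supporting them as a clade.
C2: derived state 'yes' in Therina only — an autapomorphy, so it tells us nothing about relationships among taxa.
C3: derived state 'yes' in Acroina, Ceratina, and Stenites only — synapomorphy for {Acroina, Ceratina, Stenites}.
C4 (derived state 'yes') is shared by all ingroup taxa — unites the whole ingroup.
Most parsimonious ingroup topology: ((Stenites,(Acroina,Ceratina)),Therina).
The clade {Acroina, Ceratina, Stenites} is supported by C3: its derived state 'yes' occurs in exactly those taxa and in no other taxon (including the outgroup).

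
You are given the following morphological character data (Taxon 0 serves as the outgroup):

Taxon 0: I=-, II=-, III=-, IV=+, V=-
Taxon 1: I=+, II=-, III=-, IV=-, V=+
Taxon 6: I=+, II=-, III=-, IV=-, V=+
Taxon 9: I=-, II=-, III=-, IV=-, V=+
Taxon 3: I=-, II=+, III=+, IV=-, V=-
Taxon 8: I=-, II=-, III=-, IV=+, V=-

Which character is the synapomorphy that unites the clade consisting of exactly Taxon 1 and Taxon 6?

I

Character polarity is set by the outgroup: the derived state is whichever differs from the outgroup's state, so for IV the derived state is '-', and for the remaining characters it is '+'.
Only Taxon 1 and Taxon 6 show the derived state '+' for I, supporting them as a clade.
II (derived state '+') is unique to Taxon 3 (autapomorphy; uninformative for grouping).
III (derived state '+') is unique to Taxon 3 (autapomorphy; uninformative for grouping).
IV (derived state '-') is shared by Taxon 1, Taxon 3, Taxon 6, and Taxon 9 — a synapomorphy uniting that clade.
V: derived state '+' in Taxon 1, Taxon 6, and Taxon 9 only — synapomorphy for {Taxon 1, Taxon 6, Taxon 9}.
Most parsimonious ingroup topology: ((((Taxon 1,Taxon 6),Taxon 9),Taxon 3),Taxon 8).
The clade {Taxon 1, Taxon 6} is supported by I: its derived state '+' occurs in exactly those taxa and in no other taxon (including the outgroup).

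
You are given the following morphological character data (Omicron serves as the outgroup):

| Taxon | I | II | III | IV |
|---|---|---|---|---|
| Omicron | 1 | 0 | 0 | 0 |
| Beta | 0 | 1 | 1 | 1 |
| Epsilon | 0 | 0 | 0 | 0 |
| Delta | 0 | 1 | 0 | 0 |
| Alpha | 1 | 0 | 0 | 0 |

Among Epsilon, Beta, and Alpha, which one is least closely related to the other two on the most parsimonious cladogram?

Alpha

Character polarity is set by the outgroup: the derived state is whichever differs from the outgroup's state, so for I the derived state is '0', and for the remaining characters it is '1'.
I: derived state '0' in Beta, Delta, and Epsilon only — synapomorphy for {Beta, Delta, Epsilon}.
II: derived state '1' in Beta and Delta only — synapomorphy for {Beta, Delta}.
III: derived state '1' in Beta only — an autapomorphy, so it tells us nothing about relationships among taxa.
IV: derived state '1' in Beta only — an autapomorphy, so it tells us nothing about relationships among taxa.
Most parsimonious ingroup topology: (((Beta,Delta),Epsilon),Alpha).
Epsilon and Beta share a more recent common ancestor with each other than either does with Alpha, so Alpha is the least closely related of the three.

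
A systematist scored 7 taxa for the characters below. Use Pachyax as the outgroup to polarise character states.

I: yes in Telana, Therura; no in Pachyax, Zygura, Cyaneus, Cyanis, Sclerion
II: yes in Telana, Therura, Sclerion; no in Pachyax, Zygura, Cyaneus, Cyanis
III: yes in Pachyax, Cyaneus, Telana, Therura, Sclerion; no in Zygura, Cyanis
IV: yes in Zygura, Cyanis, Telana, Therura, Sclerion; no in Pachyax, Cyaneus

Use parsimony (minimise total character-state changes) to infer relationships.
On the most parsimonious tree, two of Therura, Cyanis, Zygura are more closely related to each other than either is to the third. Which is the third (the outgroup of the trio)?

Therura

Character polarity is set by the outgroup: the derived state is whichever differs from the outgroup's state, so for III the derived state is 'no', and for the remaining characters it is 'yes'.
I (derived state 'yes') is shared by Telana and Therura — a synapomorphy uniting that clade.
Only Sclerion, Telana, and Therura show the derived state 'yes' for II, supporting them as a clade.
Only Cyanis and Zygura show the derived state 'no' for III, supporting them as a clade.
Only Cyanis, Sclerion, Telana, Therura, and Zygura show the derived state 'yes' for IV, supporting them as a clade.
Most parsimonious ingroup topology: (((Zygura,Cyanis),((Telana,Therura),Sclerion)),Cyaneus).
Zygura and Cyanis share a more recent common ancestor with each other than either does with Therura, so Therura is the least closely related of the three.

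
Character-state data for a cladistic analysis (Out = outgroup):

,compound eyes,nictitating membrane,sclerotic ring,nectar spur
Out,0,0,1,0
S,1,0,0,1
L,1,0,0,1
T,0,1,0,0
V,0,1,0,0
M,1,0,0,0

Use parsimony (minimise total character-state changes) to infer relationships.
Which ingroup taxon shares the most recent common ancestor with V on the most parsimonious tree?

Character polarity is set by the outgroup: the derived state is whichever differs from the outgroup's state, so for sclerotic ring the derived state is '0', and for the remaining characters it is '1'.
compound eyes (derived state '1') is shared by L, M, and S — a synapomorphy uniting that clade.
nictitating membrane: derived state '1' in T and V only — synapomorphy for {T, V}.
sclerotic ring (derived state '0') is shared by all ingroup taxa — unites the whole ingroup.
Only L and S show the derived state '1' for nectar spur, supporting them as a clade.
Most parsimonious ingroup topology: (((S,L),M),(T,V)).
V and T form a cherry on this tree, so they are sister taxa.

T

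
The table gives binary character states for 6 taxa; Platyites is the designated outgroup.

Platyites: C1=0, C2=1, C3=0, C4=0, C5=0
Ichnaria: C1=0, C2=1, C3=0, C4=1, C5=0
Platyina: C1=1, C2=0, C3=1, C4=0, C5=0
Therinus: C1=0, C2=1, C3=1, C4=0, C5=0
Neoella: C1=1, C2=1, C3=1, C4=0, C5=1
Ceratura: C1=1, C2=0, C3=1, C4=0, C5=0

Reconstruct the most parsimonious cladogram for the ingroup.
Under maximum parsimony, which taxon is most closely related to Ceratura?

Platyina

Character polarity is set by the outgroup: the derived state is whichever differs from the outgroup's state, so for C2 the derived state is '0', and for the remaining characters it is '1'.
C1: derived state '1' in Ceratura, Neoella, and Platyina only — synapomorphy for {Ceratura, Neoella, Platyina}.
Only Ceratura and Platyina show the derived state '0' for C2, supporting them as a clade.
C3: derived state '1' in Ceratura, Neoella, Platyina, and Therinus only — synapomorphy for {Ceratura, Neoella, Platyina, Therinus}.
C4: derived state '1' in Ichnaria only — an autapomorphy, so it tells us nothing about relationships among taxa.
C5: derived state '1' in Neoella only — an autapomorphy, so it tells us nothing about relationships among taxa.
Most parsimonious ingroup topology: (Ichnaria,(((Platyina,Ceratura),Neoella),Therinus)).
Ceratura and Platyina form a cherry on this tree, so they are sister taxa.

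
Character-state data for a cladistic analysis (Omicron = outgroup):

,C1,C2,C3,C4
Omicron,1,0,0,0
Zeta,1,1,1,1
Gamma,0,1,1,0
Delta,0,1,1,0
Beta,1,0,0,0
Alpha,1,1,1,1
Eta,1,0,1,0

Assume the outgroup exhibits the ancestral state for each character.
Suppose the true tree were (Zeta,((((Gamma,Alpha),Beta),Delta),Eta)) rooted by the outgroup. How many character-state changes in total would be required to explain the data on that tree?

Map each character onto (Zeta,((((Gamma,Alpha),Beta),Delta),Eta)) (rooted by Omicron) and count the minimum state changes it requires (Fitch parsimony):
C1: 2; C2: 3; C3: 2; C4: 2.
Total tree length = 9.

9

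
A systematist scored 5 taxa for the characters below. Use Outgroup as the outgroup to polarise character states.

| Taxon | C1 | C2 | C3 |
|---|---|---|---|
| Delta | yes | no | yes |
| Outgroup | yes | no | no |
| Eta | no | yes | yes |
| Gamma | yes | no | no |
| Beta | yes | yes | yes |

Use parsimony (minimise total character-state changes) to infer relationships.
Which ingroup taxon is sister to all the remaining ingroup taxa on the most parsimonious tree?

Character polarity is set by the outgroup: the derived state is whichever differs from the outgroup's state, so for C1 the derived state is 'no', and for the remaining characters it is 'yes'.
C1: derived state 'no' in Eta only — an autapomorphy, so it tells us nothing about relationships among taxa.
C2: derived state 'yes' in Beta and Eta only — synapomorphy for {Beta, Eta}.
C3 (derived state 'yes') is shared by Beta, Delta, and Eta — a synapomorphy uniting that clade.
Most parsimonious ingroup topology: ((Delta,(Beta,Eta)),Gamma).
Gamma is sister to the clade containing all other ingroup taxa, so it is the earliest-diverging (most basal) ingroup lineage.

Gamma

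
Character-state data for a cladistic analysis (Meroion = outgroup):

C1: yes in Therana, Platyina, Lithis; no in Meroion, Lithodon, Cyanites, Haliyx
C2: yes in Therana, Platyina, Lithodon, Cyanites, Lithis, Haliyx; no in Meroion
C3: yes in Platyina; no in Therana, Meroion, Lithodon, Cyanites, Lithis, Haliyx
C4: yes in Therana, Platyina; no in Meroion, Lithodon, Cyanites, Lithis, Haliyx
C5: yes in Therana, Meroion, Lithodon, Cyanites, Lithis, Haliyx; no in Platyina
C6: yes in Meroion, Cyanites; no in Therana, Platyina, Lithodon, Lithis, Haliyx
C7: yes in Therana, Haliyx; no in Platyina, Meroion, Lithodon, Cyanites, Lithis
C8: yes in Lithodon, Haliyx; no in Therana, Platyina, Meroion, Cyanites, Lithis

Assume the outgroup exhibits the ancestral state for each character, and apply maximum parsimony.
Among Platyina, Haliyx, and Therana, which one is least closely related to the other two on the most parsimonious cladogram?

Haliyx

Character polarity is set by the outgroup: the derived state is whichever differs from the outgroup's state, so for C5, C6 the derived state is 'no', and for the remaining characters it is 'yes'.
Only Lithis, Platyina, and Therana show the derived state 'yes' for C1, supporting them as a clade.
C2 (derived state 'yes') is shared by all ingroup taxa — unites the whole ingroup.
C3: derived state 'yes' in Platyina only — an autapomorphy, so it tells us nothing about relationships among taxa.
C4 (derived state 'yes') is shared by Platyina and Therana — a synapomorphy uniting that clade.
C5 (derived state 'no') is unique to Platyina (autapomorphy; uninformative for grouping).
C6 (derived state 'no') is shared by Haliyx, Lithis, Lithodon, Platyina, and Therana — a synapomorphy uniting that clade.
C7 (state 'yes') occurs in Haliyx and Therana but conflicts with the nesting implied by the other characters — most parsimoniously interpreted as homoplasy.
C8 (derived state 'yes') is shared by Haliyx and Lithodon — a synapomorphy uniting that clade.
Most parsimonious ingroup topology: (((Lithodon,Haliyx),(Lithis,(Platyina,Therana))),Cyanites).
Therana and Platyina share a more recent common ancestor with each other than either does with Haliyx, so Haliyx is the least closely related of the three.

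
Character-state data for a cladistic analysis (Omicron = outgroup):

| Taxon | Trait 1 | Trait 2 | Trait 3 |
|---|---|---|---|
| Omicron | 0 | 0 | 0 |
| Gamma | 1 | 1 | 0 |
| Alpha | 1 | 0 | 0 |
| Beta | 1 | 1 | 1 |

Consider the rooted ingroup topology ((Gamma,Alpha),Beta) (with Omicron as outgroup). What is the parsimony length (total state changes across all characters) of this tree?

4

Map each character onto ((Gamma,Alpha),Beta) (rooted by Omicron) and count the minimum state changes it requires (Fitch parsimony):
Trait 1: 1; Trait 2: 2; Trait 3: 1.
Total tree length = 4.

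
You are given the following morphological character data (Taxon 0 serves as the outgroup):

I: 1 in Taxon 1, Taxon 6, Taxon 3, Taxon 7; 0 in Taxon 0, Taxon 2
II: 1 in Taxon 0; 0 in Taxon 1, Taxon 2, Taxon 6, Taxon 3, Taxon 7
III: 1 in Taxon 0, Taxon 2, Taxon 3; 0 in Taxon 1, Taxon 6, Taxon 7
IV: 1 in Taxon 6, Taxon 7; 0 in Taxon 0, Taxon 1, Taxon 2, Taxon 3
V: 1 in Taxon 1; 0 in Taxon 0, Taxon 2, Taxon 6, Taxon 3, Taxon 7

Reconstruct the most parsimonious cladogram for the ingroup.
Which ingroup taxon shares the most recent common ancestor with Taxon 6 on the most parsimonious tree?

Taxon 7

Character polarity is set by the outgroup: the derived state is whichever differs from the outgroup's state, so for II, III the derived state is '0', and for the remaining characters it is '1'.
I: derived state '1' in Taxon 1, Taxon 3, Taxon 6, and Taxon 7 only — synapomorphy for {Taxon 1, Taxon 3, Taxon 6, Taxon 7}.
All ingroup taxa share the derived state '0' for II; it defines the ingroup but does not resolve relationships within it.
Only Taxon 1, Taxon 6, and Taxon 7 show the derived state '0' for III, supporting them as a clade.
IV: derived state '1' in Taxon 6 and Taxon 7 only — synapomorphy for {Taxon 6, Taxon 7}.
V (derived state '1') is unique to Taxon 1 (autapomorphy; uninformative for grouping).
Most parsimonious ingroup topology: (((Taxon 1,(Taxon 6,Taxon 7)),Taxon 3),Taxon 2).
Taxon 6 and Taxon 7 form a cherry on this tree, so they are sister taxa.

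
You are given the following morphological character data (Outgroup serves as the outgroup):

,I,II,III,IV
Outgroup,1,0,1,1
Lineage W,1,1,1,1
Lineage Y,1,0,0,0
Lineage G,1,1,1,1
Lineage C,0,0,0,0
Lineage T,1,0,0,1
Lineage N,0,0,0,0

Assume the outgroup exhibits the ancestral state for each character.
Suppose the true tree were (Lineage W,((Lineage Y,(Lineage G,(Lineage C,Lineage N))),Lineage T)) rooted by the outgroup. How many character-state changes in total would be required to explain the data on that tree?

Map each character onto (Lineage W,((Lineage Y,(Lineage G,(Lineage C,Lineage N))),Lineage T)) (rooted by Outgroup) and count the minimum state changes it requires (Fitch parsimony):
I: 1; II: 2; III: 2; IV: 2.
Total tree length = 7.

7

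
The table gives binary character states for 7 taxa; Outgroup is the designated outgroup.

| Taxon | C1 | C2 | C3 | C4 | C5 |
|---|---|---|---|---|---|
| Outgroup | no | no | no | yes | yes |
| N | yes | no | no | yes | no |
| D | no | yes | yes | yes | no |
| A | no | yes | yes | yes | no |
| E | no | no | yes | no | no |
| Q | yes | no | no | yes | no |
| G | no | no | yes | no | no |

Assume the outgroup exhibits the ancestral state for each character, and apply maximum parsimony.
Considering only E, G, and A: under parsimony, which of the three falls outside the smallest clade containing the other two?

Character polarity is set by the outgroup: the derived state is whichever differs from the outgroup's state, so for C4, C5 the derived state is 'no', and for the remaining characters it is 'yes'.
C1 (derived state 'yes') is shared by N and Q — a synapomorphy uniting that clade.
C2: derived state 'yes' in A and D only — synapomorphy for {A, D}.
C3 (derived state 'yes') is shared by A, D, E, and G — a synapomorphy uniting that clade.
C4 (derived state 'no') is shared by E and G — a synapomorphy uniting that clade.
C5 (derived state 'no') is shared by all ingroup taxa — unites the whole ingroup.
Most parsimonious ingroup topology: ((N,Q),((D,A),(E,G))).
G and E share a more recent common ancestor with each other than either does with A, so A is the least closely related of the three.

A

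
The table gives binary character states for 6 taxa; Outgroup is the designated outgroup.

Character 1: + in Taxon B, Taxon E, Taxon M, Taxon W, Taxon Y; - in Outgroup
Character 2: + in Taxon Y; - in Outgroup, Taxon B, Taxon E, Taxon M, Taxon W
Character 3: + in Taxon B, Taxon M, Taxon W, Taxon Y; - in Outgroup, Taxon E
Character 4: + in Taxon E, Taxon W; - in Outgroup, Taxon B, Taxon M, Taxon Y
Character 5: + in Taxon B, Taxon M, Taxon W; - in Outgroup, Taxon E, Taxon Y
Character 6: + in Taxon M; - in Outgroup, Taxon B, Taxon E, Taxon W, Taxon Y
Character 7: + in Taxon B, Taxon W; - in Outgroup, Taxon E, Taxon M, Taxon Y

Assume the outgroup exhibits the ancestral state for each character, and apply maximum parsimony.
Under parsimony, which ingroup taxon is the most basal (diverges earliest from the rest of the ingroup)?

Taxon E

The outgroup has state '-' for every character, so '+' is the derived state throughout.
All ingroup taxa share the derived state '+' for Character 1; it defines the ingroup but does not resolve relationships within it.
Character 2: derived state '+' in Taxon Y only — an autapomorphy, so it tells us nothing about relationships among taxa.
Only Taxon B, Taxon M, Taxon W, and Taxon Y show the derived state '+' for Character 3, supporting them as a clade.
Character 4 groups Taxon E and Taxon W, which is incompatible with the clades supported by the remaining characters; treating it as convergent (homoplasy) costs fewer steps than any alternative tree.
Character 5 (derived state '+') is shared by Taxon B, Taxon M, and Taxon W — a synapomorphy uniting that clade.
Character 6: derived state '+' in Taxon M only — an autapomorphy, so it tells us nothing about relationships among taxa.
Character 7: derived state '+' in Taxon B and Taxon W only — synapomorphy for {Taxon B, Taxon W}.
Most parsimonious ingroup topology: ((((Taxon B,Taxon W),Taxon M),Taxon Y),Taxon E).
Taxon E is sister to the clade containing all other ingroup taxa, so it is the earliest-diverging (most basal) ingroup lineage.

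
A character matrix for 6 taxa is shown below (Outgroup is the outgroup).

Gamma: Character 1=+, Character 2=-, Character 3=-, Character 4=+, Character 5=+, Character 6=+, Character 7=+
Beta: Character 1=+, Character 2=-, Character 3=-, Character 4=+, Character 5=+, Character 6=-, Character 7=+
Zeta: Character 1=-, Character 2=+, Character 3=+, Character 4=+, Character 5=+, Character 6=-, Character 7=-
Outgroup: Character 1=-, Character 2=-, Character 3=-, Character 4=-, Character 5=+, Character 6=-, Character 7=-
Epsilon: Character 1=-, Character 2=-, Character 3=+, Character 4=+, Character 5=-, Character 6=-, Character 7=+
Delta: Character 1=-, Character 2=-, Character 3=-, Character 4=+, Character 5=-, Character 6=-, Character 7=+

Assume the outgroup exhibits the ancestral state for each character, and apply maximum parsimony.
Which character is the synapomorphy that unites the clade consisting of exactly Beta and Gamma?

Character 1

Character polarity is set by the outgroup: the derived state is whichever differs from the outgroup's state, so for Character 5 the derived state is '-', and for the remaining characters it is '+'.
Character 1 (derived state '+') is shared by Beta and Gamma — a synapomorphy uniting that clade.
Character 2: derived state '+' in Zeta only — an autapomorphy, so it tells us nothing about relationships among taxa.
Character 3 (state '+') occurs in Epsilon and Zeta but conflicts with the nesting implied by the other characters — most parsimoniously interpreted as homoplasy.
All ingroup taxa share the derived state '+' for Character 4; it defines the ingroup but does not resolve relationships within it.
Only Delta and Epsilon show the derived state '-' for Character 5, supporting them as a clade.
Character 6 (derived state '+') is unique to Gamma (autapomorphy; uninformative for grouping).
Only Beta, Delta, Epsilon, and Gamma show the derived state '+' for Character 7, supporting them as a clade.
Most parsimonious ingroup topology: (((Beta,Gamma),(Delta,Epsilon)),Zeta).
The clade {Beta, Gamma} is supported by Character 1: its derived state '+' occurs in exactly those taxa and in no other taxon (including the outgroup).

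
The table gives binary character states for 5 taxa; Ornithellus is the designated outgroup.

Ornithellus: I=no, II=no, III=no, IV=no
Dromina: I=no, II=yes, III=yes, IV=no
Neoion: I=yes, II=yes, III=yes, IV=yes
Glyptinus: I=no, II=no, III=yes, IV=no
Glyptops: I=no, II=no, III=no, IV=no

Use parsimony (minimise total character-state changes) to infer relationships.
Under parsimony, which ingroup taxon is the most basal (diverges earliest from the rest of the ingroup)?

The outgroup has state 'no' for every character, so 'yes' is the derived state throughout.
I (derived state 'yes') is unique to Neoion (autapomorphy; uninformative for grouping).
II (derived state 'yes') is shared by Dromina and Neoion — a synapomorphy uniting that clade.
III: derived state 'yes' in Dromina, Glyptinus, and Neoion only — synapomorphy for {Dromina, Glyptinus, Neoion}.
IV: derived state 'yes' in Neoion only — an autapomorphy, so it tells us nothing about relationships among taxa.
Most parsimonious ingroup topology: (((Dromina,Neoion),Glyptinus),Glyptops).
Glyptops is sister to the clade containing all other ingroup taxa, so it is the earliest-diverging (most basal) ingroup lineage.

Glyptops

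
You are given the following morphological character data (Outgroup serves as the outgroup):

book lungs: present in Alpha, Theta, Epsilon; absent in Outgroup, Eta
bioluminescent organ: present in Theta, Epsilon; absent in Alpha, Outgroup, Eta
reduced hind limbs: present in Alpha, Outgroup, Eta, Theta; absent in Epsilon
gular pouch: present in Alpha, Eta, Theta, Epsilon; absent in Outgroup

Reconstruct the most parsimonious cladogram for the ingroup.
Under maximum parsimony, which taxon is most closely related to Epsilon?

Theta

Character polarity is set by the outgroup: the derived state is whichever differs from the outgroup's state, so for reduced hind limbs the derived state is 'absent', and for the remaining characters it is 'present'.
Only Alpha, Epsilon, and Theta show the derived state 'present' for book lungs, supporting them as a clade.
Only Epsilon and Theta show the derived state 'present' for bioluminescent organ, supporting them as a clade.
reduced hind limbs (derived state 'absent') is unique to Epsilon (autapomorphy; uninformative for grouping).
All ingroup taxa share the derived state 'present' for gular pouch; it defines the ingroup but does not resolve relationships within it.
Most parsimonious ingroup topology: (((Epsilon,Theta),Alpha),Eta).
Epsilon and Theta form a cherry on this tree, so they are sister taxa.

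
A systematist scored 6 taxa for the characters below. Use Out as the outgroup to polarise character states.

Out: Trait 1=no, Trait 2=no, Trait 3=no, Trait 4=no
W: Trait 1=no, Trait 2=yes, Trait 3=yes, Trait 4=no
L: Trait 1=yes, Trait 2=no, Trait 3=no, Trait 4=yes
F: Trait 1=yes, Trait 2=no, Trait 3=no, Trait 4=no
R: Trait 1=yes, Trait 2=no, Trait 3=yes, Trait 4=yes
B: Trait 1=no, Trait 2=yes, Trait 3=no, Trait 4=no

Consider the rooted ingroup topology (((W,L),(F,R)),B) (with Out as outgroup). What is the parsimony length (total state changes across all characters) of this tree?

8

Map each character onto (((W,L),(F,R)),B) (rooted by Out) and count the minimum state changes it requires (Fitch parsimony):
Trait 1: 2; Trait 2: 2; Trait 3: 2; Trait 4: 2.
Total tree length = 8.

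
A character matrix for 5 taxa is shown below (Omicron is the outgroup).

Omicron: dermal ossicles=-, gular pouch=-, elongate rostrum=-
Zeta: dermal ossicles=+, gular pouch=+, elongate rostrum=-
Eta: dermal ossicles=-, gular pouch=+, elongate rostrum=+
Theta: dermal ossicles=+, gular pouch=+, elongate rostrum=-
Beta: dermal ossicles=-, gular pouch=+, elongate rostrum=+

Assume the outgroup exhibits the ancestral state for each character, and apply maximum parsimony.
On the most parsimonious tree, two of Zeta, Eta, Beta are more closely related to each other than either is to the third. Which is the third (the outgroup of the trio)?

Zeta

The outgroup has state '-' for every character, so '+' is the derived state throughout.
Only Theta and Zeta show the derived state '+' for dermal ossicles, supporting them as a clade.
gular pouch (derived state '+') is shared by all ingroup taxa — unites the whole ingroup.
elongate rostrum: derived state '+' in Beta and Eta only — synapomorphy for {Beta, Eta}.
Most parsimonious ingroup topology: ((Zeta,Theta),(Eta,Beta)).
Beta and Eta share a more recent common ancestor with each other than either does with Zeta, so Zeta is the least closely related of the three.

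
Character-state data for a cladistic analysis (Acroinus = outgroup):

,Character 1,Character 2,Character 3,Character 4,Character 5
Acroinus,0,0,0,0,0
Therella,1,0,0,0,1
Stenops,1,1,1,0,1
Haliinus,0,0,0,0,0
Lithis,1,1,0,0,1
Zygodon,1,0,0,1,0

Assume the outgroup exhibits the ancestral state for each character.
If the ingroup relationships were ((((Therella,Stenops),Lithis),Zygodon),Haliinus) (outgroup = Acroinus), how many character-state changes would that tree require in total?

Map each character onto ((((Therella,Stenops),Lithis),Zygodon),Haliinus) (rooted by Acroinus) and count the minimum state changes it requires (Fitch parsimony):
Character 1: 1; Character 2: 2; Character 3: 1; Character 4: 1; Character 5: 1.
Total tree length = 6.

6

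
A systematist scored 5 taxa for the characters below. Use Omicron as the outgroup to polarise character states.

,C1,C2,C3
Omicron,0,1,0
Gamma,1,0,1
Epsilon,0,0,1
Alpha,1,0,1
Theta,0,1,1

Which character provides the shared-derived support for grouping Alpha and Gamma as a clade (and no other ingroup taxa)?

C1

Character polarity is set by the outgroup: the derived state is whichever differs from the outgroup's state, so for C2 the derived state is '0', and for the remaining characters it is '1'.
C1: derived state '1' in Alpha and Gamma only — synapomorphy for {Alpha, Gamma}.
C2: derived state '0' in Alpha, Epsilon, and Gamma only — synapomorphy for {Alpha, Epsilon, Gamma}.
C3 (derived state '1') is shared by all ingroup taxa — unites the whole ingroup.
Most parsimonious ingroup topology: (((Gamma,Alpha),Epsilon),Theta).
The clade {Alpha, Gamma} is supported by C1: its derived state '1' occurs in exactly those taxa and in no other taxon (including the outgroup).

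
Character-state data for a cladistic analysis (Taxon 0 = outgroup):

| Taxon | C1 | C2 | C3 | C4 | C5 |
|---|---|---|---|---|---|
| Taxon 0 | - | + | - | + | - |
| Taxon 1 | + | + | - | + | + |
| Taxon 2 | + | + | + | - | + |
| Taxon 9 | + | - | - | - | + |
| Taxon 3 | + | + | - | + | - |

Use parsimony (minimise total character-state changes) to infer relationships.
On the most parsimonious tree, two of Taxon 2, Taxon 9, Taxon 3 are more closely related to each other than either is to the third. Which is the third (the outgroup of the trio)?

Character polarity is set by the outgroup: the derived state is whichever differs from the outgroup's state, so for C2, C4 the derived state is '-', and for the remaining characters it is '+'.
All ingroup taxa share the derived state '+' for C1; it defines the ingroup but does not resolve relationships within it.
C2: derived state '-' in Taxon 9 only — an autapomorphy, so it tells us nothing about relationships among taxa.
C3: derived state '+' in Taxon 2 only — an autapomorphy, so it tells us nothing about relationships among taxa.
Only Taxon 2 and Taxon 9 show the derived state '-' for C4, supporting them as a clade.
C5: derived state '+' in Taxon 1, Taxon 2, and Taxon 9 only — synapomorphy for {Taxon 1, Taxon 2, Taxon 9}.
Most parsimonious ingroup topology: ((Taxon 1,(Taxon 2,Taxon 9)),Taxon 3).
Taxon 9 and Taxon 2 share a more recent common ancestor with each other than either does with Taxon 3, so Taxon 3 is the least closely related of the three.

Taxon 3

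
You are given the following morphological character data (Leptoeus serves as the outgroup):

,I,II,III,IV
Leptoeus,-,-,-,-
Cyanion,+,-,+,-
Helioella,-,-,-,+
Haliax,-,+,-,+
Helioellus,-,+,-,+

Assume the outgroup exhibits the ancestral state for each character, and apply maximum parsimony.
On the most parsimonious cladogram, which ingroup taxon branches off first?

The outgroup has state '-' for every character, so '+' is the derived state throughout.
I: derived state '+' in Cyanion only — an autapomorphy, so it tells us nothing about relationships among taxa.
II (derived state '+') is shared by Haliax and Helioellus — a synapomorphy uniting that clade.
III (derived state '+') is unique to Cyanion (autapomorphy; uninformative for grouping).
IV (derived state '+') is shared by Haliax, Helioella, and Helioellus — a synapomorphy uniting that clade.
Most parsimonious ingroup topology: (Cyanion,(Helioella,(Haliax,Helioellus))).
Cyanion is sister to the clade containing all other ingroup taxa, so it is the earliest-diverging (most basal) ingroup lineage.

Cyanion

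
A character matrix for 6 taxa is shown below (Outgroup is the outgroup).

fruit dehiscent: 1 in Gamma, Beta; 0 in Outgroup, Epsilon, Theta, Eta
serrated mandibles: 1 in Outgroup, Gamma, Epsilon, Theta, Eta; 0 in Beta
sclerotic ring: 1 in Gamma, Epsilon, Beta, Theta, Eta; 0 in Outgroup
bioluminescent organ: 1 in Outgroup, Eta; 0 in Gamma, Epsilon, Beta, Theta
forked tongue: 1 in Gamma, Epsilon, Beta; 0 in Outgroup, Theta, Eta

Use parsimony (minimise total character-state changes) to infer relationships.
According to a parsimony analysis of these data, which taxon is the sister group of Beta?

Gamma

Character polarity is set by the outgroup: the derived state is whichever differs from the outgroup's state, so for serrated mandibles, bioluminescent organ the derived state is '0', and for the remaining characters it is '1'.
fruit dehiscent (derived state '1') is shared by Beta and Gamma — a synapomorphy uniting that clade.
serrated mandibles (derived state '0') is unique to Beta (autapomorphy; uninformative for grouping).
sclerotic ring (derived state '1') is shared by all ingroup taxa — unites the whole ingroup.
bioluminescent organ: derived state '0' in Beta, Epsilon, Gamma, and Theta only — synapomorphy for {Beta, Epsilon, Gamma, Theta}.
forked tongue: derived state '1' in Beta, Epsilon, and Gamma only — synapomorphy for {Beta, Epsilon, Gamma}.
Most parsimonious ingroup topology: ((((Gamma,Beta),Epsilon),Theta),Eta).
Beta and Gamma form a cherry on this tree, so they are sister taxa.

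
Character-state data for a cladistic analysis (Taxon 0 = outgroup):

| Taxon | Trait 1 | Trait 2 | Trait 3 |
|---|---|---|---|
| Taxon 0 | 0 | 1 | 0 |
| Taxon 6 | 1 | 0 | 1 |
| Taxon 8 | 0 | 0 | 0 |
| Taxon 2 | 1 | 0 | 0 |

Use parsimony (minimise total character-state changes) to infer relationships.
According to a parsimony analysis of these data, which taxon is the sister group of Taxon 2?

Character polarity is set by the outgroup: the derived state is whichever differs from the outgroup's state, so for Trait 2 the derived state is '0', and for the remaining characters it is '1'.
Trait 1 (derived state '1') is shared by Taxon 2 and Taxon 6 — a synapomorphy uniting that clade.
Trait 2 (derived state '0') is shared by all ingroup taxa — unites the whole ingroup.
Trait 3: derived state '1' in Taxon 6 only — an autapomorphy, so it tells us nothing about relationships among taxa.
Most parsimonious ingroup topology: ((Taxon 6,Taxon 2),Taxon 8).
Taxon 2 and Taxon 6 form a cherry on this tree, so they are sister taxa.

Taxon 6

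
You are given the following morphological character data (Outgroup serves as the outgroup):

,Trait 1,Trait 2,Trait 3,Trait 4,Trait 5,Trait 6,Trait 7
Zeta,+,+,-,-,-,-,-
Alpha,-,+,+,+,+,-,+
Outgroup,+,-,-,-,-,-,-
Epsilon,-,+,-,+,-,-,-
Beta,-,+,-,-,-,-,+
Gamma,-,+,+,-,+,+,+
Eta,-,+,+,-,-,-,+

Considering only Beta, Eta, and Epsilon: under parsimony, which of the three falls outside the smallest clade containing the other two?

Epsilon

Character polarity is set by the outgroup: the derived state is whichever differs from the outgroup's state, so for Trait 1 the derived state is '-', and for the remaining characters it is '+'.
Trait 1 (derived state '-') is shared by Alpha, Beta, Epsilon, Eta, and Gamma — a synapomorphy uniting that clade.
Trait 2 (derived state '+') is shared by all ingroup taxa — unites the whole ingroup.
Only Alpha, Eta, and Gamma show the derived state '+' for Trait 3, supporting them as a clade.
Trait 4 (state '+') occurs in Alpha and Epsilon but conflicts with the nesting implied by the other characters — most parsimoniously interpreted as homoplasy.
Only Alpha and Gamma show the derived state '+' for Trait 5, supporting them as a clade.
Trait 6 (derived state '+') is unique to Gamma (autapomorphy; uninformative for grouping).
Trait 7 (derived state '+') is shared by Alpha, Beta, Eta, and Gamma — a synapomorphy uniting that clade.
Most parsimonious ingroup topology: (Zeta,((((Gamma,Alpha),Eta),Beta),Epsilon)).
Eta and Beta share a more recent common ancestor with each other than either does with Epsilon, so Epsilon is the least closely related of the three.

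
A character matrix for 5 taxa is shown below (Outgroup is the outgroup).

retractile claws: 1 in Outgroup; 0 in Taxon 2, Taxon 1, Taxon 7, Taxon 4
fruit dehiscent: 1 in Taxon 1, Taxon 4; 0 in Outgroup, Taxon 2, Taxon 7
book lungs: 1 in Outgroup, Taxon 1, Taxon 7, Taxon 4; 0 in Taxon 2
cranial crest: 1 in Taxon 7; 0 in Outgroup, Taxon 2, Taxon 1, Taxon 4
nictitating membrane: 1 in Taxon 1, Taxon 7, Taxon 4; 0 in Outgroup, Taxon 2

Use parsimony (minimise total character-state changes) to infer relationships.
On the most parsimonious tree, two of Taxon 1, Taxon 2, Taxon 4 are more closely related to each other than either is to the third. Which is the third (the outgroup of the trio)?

Character polarity is set by the outgroup: the derived state is whichever differs from the outgroup's state, so for retractile claws, book lungs the derived state is '0', and for the remaining characters it is '1'.
retractile claws (derived state '0') is shared by all ingroup taxa — unites the whole ingroup.
fruit dehiscent: derived state '1' in Taxon 1 and Taxon 4 only — synapomorphy for {Taxon 1, Taxon 4}.
book lungs (derived state '0') is unique to Taxon 2 (autapomorphy; uninformative for grouping).
cranial crest: derived state '1' in Taxon 7 only — an autapomorphy, so it tells us nothing about relationships among taxa.
Only Taxon 1, Taxon 4, and Taxon 7 show the derived state '1' for nictitating membrane, supporting them as a clade.
Most parsimonious ingroup topology: (((Taxon 4,Taxon 1),Taxon 7),Taxon 2).
Taxon 4 and Taxon 1 share a more recent common ancestor with each other than either does with Taxon 2, so Taxon 2 is the least closely related of the three.

Taxon 2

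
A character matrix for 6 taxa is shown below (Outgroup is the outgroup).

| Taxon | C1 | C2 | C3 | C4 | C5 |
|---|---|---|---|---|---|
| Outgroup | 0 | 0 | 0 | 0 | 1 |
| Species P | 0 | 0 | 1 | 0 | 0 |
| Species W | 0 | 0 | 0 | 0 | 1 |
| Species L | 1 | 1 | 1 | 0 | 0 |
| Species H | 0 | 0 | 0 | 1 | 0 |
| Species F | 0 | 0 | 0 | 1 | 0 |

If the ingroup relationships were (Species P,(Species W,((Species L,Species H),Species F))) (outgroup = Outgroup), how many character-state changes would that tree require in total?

8

Map each character onto (Species P,(Species W,((Species L,Species H),Species F))) (rooted by Outgroup) and count the minimum state changes it requires (Fitch parsimony):
C1: 1; C2: 1; C3: 2; C4: 2; C5: 2.
Total tree length = 8.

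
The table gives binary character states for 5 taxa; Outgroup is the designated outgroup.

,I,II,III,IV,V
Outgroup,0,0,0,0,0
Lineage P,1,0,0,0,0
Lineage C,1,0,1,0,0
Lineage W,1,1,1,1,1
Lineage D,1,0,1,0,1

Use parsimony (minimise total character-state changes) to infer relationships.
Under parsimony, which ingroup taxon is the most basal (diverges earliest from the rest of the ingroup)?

The outgroup has state '0' for every character, so '1' is the derived state throughout.
I (derived state '1') is shared by all ingroup taxa — unites the whole ingroup.
II: derived state '1' in Lineage W only — an autapomorphy, so it tells us nothing about relationships among taxa.
Only Lineage C, Lineage D, and Lineage W show the derived state '1' for III, supporting them as a clade.
IV (derived state '1') is unique to Lineage W (autapomorphy; uninformative for grouping).
V (derived state '1') is shared by Lineage D and Lineage W — a synapomorphy uniting that clade.
Most parsimonious ingroup topology: (Lineage P,(Lineage C,(Lineage W,Lineage D))).
Lineage P is sister to the clade containing all other ingroup taxa, so it is the earliest-diverging (most basal) ingroup lineage.

Lineage P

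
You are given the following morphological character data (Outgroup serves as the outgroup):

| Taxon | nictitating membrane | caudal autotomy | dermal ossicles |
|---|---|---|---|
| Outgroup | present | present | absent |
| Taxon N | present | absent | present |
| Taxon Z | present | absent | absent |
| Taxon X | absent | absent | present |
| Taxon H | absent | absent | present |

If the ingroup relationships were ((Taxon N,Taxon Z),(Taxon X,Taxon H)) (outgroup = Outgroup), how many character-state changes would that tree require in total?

Map each character onto ((Taxon N,Taxon Z),(Taxon X,Taxon H)) (rooted by Outgroup) and count the minimum state changes it requires (Fitch parsimony):
nictitating membrane: 1; caudal autotomy: 1; dermal ossicles: 2.
Total tree length = 4.

4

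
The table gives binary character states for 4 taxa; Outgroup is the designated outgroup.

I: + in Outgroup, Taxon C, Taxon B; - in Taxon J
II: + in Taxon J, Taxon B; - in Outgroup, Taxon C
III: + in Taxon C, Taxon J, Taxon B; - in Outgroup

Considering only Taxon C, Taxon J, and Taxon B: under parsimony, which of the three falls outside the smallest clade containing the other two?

Character polarity is set by the outgroup: the derived state is whichever differs from the outgroup's state, so for I the derived state is '-', and for the remaining characters it is '+'.
I: derived state '-' in Taxon J only — an autapomorphy, so it tells us nothing about relationships among taxa.
II (derived state '+') is shared by Taxon B and Taxon J — a synapomorphy uniting that clade.
All ingroup taxa share the derived state '+' for III; it defines the ingroup but does not resolve relationships within it.
Most parsimonious ingroup topology: ((Taxon J,Taxon B),Taxon C).
Taxon B and Taxon J share a more recent common ancestor with each other than either does with Taxon C, so Taxon C is the least closely related of the three.

Taxon C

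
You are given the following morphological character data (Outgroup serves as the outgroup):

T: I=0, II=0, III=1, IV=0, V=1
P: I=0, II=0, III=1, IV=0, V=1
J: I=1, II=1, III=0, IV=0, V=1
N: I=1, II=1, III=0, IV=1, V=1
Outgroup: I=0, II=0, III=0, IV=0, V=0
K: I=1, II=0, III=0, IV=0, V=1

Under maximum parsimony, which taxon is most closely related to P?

T

The outgroup has state '0' for every character, so '1' is the derived state throughout.
I (derived state '1') is shared by J, K, and N — a synapomorphy uniting that clade.
II: derived state '1' in J and N only — synapomorphy for {J, N}.
III (derived state '1') is shared by P and T — a synapomorphy uniting that clade.
IV: derived state '1' in N only — an autapomorphy, so it tells us nothing about relationships among taxa.
V (derived state '1') is shared by all ingroup taxa — unites the whole ingroup.
Most parsimonious ingroup topology: (((N,J),K),(P,T)).
P and T form a cherry on this tree, so they are sister taxa.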